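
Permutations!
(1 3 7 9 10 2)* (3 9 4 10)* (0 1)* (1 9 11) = (0 9 3 7 4 10 2)(1 11) = [9, 11, 0, 7, 10, 5, 6, 4, 8, 3, 2, 1]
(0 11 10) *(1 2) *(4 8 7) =(0 11 10)(1 2)(4 8 7) =[11, 2, 1, 3, 8, 5, 6, 4, 7, 9, 0, 10]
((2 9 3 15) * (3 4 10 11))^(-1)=(2 15 3 11 10 4 9)=[0, 1, 15, 11, 9, 5, 6, 7, 8, 2, 4, 10, 12, 13, 14, 3]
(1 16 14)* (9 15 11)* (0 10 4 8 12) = (0 10 4 8 12)(1 16 14)(9 15 11) = [10, 16, 2, 3, 8, 5, 6, 7, 12, 15, 4, 9, 0, 13, 1, 11, 14]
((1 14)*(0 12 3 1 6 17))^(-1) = (0 17 6 14 1 3 12) = [17, 3, 2, 12, 4, 5, 14, 7, 8, 9, 10, 11, 0, 13, 1, 15, 16, 6]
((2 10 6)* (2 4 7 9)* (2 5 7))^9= (2 10 6 4)= [0, 1, 10, 3, 2, 5, 4, 7, 8, 9, 6]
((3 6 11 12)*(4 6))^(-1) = [0, 1, 2, 12, 3, 5, 4, 7, 8, 9, 10, 6, 11] = (3 12 11 6 4)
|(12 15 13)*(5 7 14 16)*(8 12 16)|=|(5 7 14 8 12 15 13 16)|=8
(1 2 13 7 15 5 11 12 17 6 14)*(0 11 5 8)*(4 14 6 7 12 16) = (0 11 16 4 14 1 2 13 12 17 7 15 8) = [11, 2, 13, 3, 14, 5, 6, 15, 0, 9, 10, 16, 17, 12, 1, 8, 4, 7]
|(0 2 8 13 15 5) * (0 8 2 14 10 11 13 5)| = 6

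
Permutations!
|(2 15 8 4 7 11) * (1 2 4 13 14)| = 6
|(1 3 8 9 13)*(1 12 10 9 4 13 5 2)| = |(1 3 8 4 13 12 10 9 5 2)| = 10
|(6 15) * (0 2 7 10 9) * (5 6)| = 15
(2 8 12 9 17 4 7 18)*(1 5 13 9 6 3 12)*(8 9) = [0, 5, 9, 12, 7, 13, 3, 18, 1, 17, 10, 11, 6, 8, 14, 15, 16, 4, 2] = (1 5 13 8)(2 9 17 4 7 18)(3 12 6)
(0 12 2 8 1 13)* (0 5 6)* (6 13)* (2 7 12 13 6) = (0 13 5 6)(1 2 8)(7 12) = [13, 2, 8, 3, 4, 6, 0, 12, 1, 9, 10, 11, 7, 5]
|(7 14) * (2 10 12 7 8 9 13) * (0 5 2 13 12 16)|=|(0 5 2 10 16)(7 14 8 9 12)|=5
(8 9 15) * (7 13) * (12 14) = (7 13)(8 9 15)(12 14) = [0, 1, 2, 3, 4, 5, 6, 13, 9, 15, 10, 11, 14, 7, 12, 8]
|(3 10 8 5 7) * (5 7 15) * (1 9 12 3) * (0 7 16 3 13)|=|(0 7 1 9 12 13)(3 10 8 16)(5 15)|=12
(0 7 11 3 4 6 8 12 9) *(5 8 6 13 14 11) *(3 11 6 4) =(0 7 5 8 12 9)(4 13 14 6) =[7, 1, 2, 3, 13, 8, 4, 5, 12, 0, 10, 11, 9, 14, 6]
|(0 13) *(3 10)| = |(0 13)(3 10)| = 2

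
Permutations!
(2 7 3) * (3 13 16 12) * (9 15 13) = (2 7 9 15 13 16 12 3) = [0, 1, 7, 2, 4, 5, 6, 9, 8, 15, 10, 11, 3, 16, 14, 13, 12]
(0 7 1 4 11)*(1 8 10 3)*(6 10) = (0 7 8 6 10 3 1 4 11) = [7, 4, 2, 1, 11, 5, 10, 8, 6, 9, 3, 0]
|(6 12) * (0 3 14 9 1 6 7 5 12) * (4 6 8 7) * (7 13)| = |(0 3 14 9 1 8 13 7 5 12 4 6)| = 12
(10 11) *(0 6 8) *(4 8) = (0 6 4 8)(10 11) = [6, 1, 2, 3, 8, 5, 4, 7, 0, 9, 11, 10]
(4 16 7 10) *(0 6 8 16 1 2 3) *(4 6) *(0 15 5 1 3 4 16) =[16, 2, 4, 15, 3, 1, 8, 10, 0, 9, 6, 11, 12, 13, 14, 5, 7] =(0 16 7 10 6 8)(1 2 4 3 15 5)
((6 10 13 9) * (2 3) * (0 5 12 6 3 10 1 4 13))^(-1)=[10, 6, 3, 9, 1, 0, 12, 7, 8, 13, 2, 11, 5, 4]=(0 10 2 3 9 13 4 1 6 12 5)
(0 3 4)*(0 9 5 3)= [0, 1, 2, 4, 9, 3, 6, 7, 8, 5]= (3 4 9 5)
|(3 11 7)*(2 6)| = 6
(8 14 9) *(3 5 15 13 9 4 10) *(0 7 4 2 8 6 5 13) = [7, 1, 8, 13, 10, 15, 5, 4, 14, 6, 3, 11, 12, 9, 2, 0] = (0 7 4 10 3 13 9 6 5 15)(2 8 14)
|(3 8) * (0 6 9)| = 6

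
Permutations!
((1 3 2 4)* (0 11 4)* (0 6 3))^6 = (0 4)(1 11) = [4, 11, 2, 3, 0, 5, 6, 7, 8, 9, 10, 1]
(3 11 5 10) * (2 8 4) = [0, 1, 8, 11, 2, 10, 6, 7, 4, 9, 3, 5] = (2 8 4)(3 11 5 10)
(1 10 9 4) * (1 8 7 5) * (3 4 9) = (1 10 3 4 8 7 5) = [0, 10, 2, 4, 8, 1, 6, 5, 7, 9, 3]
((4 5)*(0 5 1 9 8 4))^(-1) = (0 5)(1 4 8 9) = [5, 4, 2, 3, 8, 0, 6, 7, 9, 1]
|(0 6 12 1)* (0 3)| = 5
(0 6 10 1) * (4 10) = (0 6 4 10 1) = [6, 0, 2, 3, 10, 5, 4, 7, 8, 9, 1]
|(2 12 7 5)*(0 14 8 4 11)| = |(0 14 8 4 11)(2 12 7 5)| = 20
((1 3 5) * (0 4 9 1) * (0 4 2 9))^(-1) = [4, 9, 0, 1, 5, 3, 6, 7, 8, 2] = (0 4 5 3 1 9 2)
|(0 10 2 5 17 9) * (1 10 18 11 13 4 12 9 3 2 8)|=|(0 18 11 13 4 12 9)(1 10 8)(2 5 17 3)|=84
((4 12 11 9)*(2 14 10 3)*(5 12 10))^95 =(2 9 14 4 5 10 12 3 11) =[0, 1, 9, 11, 5, 10, 6, 7, 8, 14, 12, 2, 3, 13, 4]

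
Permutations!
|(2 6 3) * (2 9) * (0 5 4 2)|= |(0 5 4 2 6 3 9)|= 7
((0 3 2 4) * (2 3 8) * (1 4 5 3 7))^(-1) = [4, 7, 8, 5, 1, 2, 6, 3, 0] = (0 4 1 7 3 5 2 8)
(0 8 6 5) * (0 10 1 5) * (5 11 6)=(0 8 5 10 1 11 6)=[8, 11, 2, 3, 4, 10, 0, 7, 5, 9, 1, 6]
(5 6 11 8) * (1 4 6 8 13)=(1 4 6 11 13)(5 8)=[0, 4, 2, 3, 6, 8, 11, 7, 5, 9, 10, 13, 12, 1]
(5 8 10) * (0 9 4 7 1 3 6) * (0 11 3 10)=[9, 10, 2, 6, 7, 8, 11, 1, 0, 4, 5, 3]=(0 9 4 7 1 10 5 8)(3 6 11)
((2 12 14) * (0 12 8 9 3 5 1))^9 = (14) = [0, 1, 2, 3, 4, 5, 6, 7, 8, 9, 10, 11, 12, 13, 14]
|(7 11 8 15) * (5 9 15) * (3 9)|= 7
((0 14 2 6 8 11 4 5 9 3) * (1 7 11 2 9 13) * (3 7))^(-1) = (0 3 1 13 5 4 11 7 9 14)(2 8 6) = [3, 13, 8, 1, 11, 4, 2, 9, 6, 14, 10, 7, 12, 5, 0]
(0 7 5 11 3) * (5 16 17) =(0 7 16 17 5 11 3) =[7, 1, 2, 0, 4, 11, 6, 16, 8, 9, 10, 3, 12, 13, 14, 15, 17, 5]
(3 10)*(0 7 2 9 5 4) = [7, 1, 9, 10, 0, 4, 6, 2, 8, 5, 3] = (0 7 2 9 5 4)(3 10)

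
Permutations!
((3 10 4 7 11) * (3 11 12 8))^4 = [0, 1, 2, 12, 3, 5, 6, 10, 7, 9, 8, 11, 4] = (3 12 4)(7 10 8)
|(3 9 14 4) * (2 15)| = 4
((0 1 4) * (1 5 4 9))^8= (9)(0 4 5)= [4, 1, 2, 3, 5, 0, 6, 7, 8, 9]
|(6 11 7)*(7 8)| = 4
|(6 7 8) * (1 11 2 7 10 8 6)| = 7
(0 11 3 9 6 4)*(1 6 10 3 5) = (0 11 5 1 6 4)(3 9 10) = [11, 6, 2, 9, 0, 1, 4, 7, 8, 10, 3, 5]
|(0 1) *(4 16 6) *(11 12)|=6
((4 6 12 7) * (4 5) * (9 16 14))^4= (4 5 7 12 6)(9 16 14)= [0, 1, 2, 3, 5, 7, 4, 12, 8, 16, 10, 11, 6, 13, 9, 15, 14]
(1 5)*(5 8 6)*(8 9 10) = (1 9 10 8 6 5) = [0, 9, 2, 3, 4, 1, 5, 7, 6, 10, 8]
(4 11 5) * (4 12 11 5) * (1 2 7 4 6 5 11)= (1 2 7 4 11 6 5 12)= [0, 2, 7, 3, 11, 12, 5, 4, 8, 9, 10, 6, 1]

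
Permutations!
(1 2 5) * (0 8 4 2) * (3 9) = (0 8 4 2 5 1)(3 9) = [8, 0, 5, 9, 2, 1, 6, 7, 4, 3]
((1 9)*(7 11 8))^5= [0, 9, 2, 3, 4, 5, 6, 8, 11, 1, 10, 7]= (1 9)(7 8 11)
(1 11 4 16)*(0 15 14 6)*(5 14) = [15, 11, 2, 3, 16, 14, 0, 7, 8, 9, 10, 4, 12, 13, 6, 5, 1] = (0 15 5 14 6)(1 11 4 16)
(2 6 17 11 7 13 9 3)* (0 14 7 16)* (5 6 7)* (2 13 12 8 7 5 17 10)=(0 14 17 11 16)(2 5 6 10)(3 13 9)(7 12 8)=[14, 1, 5, 13, 4, 6, 10, 12, 7, 3, 2, 16, 8, 9, 17, 15, 0, 11]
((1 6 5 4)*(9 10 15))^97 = [0, 6, 2, 3, 1, 4, 5, 7, 8, 10, 15, 11, 12, 13, 14, 9] = (1 6 5 4)(9 10 15)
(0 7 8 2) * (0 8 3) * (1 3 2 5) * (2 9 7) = (0 2 8 5 1 3)(7 9) = [2, 3, 8, 0, 4, 1, 6, 9, 5, 7]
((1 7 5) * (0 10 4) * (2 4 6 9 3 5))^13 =(0 9 1 4 6 5 2 10 3 7) =[9, 4, 10, 7, 6, 2, 5, 0, 8, 1, 3]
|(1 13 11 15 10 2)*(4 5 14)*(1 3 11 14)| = |(1 13 14 4 5)(2 3 11 15 10)| = 5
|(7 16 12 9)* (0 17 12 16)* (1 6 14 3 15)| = 5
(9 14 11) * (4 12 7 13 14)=(4 12 7 13 14 11 9)=[0, 1, 2, 3, 12, 5, 6, 13, 8, 4, 10, 9, 7, 14, 11]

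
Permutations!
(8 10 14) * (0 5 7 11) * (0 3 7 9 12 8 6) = [5, 1, 2, 7, 4, 9, 0, 11, 10, 12, 14, 3, 8, 13, 6] = (0 5 9 12 8 10 14 6)(3 7 11)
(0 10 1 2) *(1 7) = (0 10 7 1 2) = [10, 2, 0, 3, 4, 5, 6, 1, 8, 9, 7]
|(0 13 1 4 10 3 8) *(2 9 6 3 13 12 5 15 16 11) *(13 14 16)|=16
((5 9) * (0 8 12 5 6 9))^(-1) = (0 5 12 8)(6 9) = [5, 1, 2, 3, 4, 12, 9, 7, 0, 6, 10, 11, 8]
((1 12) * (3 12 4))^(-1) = (1 12 3 4) = [0, 12, 2, 4, 1, 5, 6, 7, 8, 9, 10, 11, 3]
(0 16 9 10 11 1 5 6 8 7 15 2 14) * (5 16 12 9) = [12, 16, 14, 3, 4, 6, 8, 15, 7, 10, 11, 1, 9, 13, 0, 2, 5] = (0 12 9 10 11 1 16 5 6 8 7 15 2 14)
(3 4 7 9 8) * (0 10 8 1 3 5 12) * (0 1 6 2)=(0 10 8 5 12 1 3 4 7 9 6 2)=[10, 3, 0, 4, 7, 12, 2, 9, 5, 6, 8, 11, 1]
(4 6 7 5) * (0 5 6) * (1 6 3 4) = [5, 6, 2, 4, 0, 1, 7, 3] = (0 5 1 6 7 3 4)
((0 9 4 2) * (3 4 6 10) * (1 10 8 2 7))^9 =(0 2 8 6 9)(1 7 4 3 10) =[2, 7, 8, 10, 3, 5, 9, 4, 6, 0, 1]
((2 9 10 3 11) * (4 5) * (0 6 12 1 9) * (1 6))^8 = (12)(0 1 9 10 3 11 2) = [1, 9, 0, 11, 4, 5, 6, 7, 8, 10, 3, 2, 12]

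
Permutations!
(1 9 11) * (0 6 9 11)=(0 6 9)(1 11)=[6, 11, 2, 3, 4, 5, 9, 7, 8, 0, 10, 1]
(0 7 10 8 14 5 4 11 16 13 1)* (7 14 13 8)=(0 14 5 4 11 16 8 13 1)(7 10)=[14, 0, 2, 3, 11, 4, 6, 10, 13, 9, 7, 16, 12, 1, 5, 15, 8]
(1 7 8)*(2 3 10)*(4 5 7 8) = (1 8)(2 3 10)(4 5 7) = [0, 8, 3, 10, 5, 7, 6, 4, 1, 9, 2]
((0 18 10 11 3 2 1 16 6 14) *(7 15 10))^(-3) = (0 16 3 15)(1 11 7 14)(2 10 18 6) = [16, 11, 10, 15, 4, 5, 2, 14, 8, 9, 18, 7, 12, 13, 1, 0, 3, 17, 6]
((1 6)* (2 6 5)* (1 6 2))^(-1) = (6)(1 5) = [0, 5, 2, 3, 4, 1, 6]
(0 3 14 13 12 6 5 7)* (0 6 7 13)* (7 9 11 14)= (0 3 7 6 5 13 12 9 11 14)= [3, 1, 2, 7, 4, 13, 5, 6, 8, 11, 10, 14, 9, 12, 0]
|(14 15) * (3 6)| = |(3 6)(14 15)| = 2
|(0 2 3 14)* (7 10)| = |(0 2 3 14)(7 10)| = 4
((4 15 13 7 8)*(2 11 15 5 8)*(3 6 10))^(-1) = (2 7 13 15 11)(3 10 6)(4 8 5) = [0, 1, 7, 10, 8, 4, 3, 13, 5, 9, 6, 2, 12, 15, 14, 11]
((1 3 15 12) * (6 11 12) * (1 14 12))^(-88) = (1 15 11 3 6) = [0, 15, 2, 6, 4, 5, 1, 7, 8, 9, 10, 3, 12, 13, 14, 11]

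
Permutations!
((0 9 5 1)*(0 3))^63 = [1, 9, 2, 5, 4, 0, 6, 7, 8, 3] = (0 1 9 3 5)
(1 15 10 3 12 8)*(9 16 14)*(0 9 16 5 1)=(0 9 5 1 15 10 3 12 8)(14 16)=[9, 15, 2, 12, 4, 1, 6, 7, 0, 5, 3, 11, 8, 13, 16, 10, 14]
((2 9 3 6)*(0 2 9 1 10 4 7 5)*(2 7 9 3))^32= (0 5 7)(1 4 2 10 9)= [5, 4, 10, 3, 2, 7, 6, 0, 8, 1, 9]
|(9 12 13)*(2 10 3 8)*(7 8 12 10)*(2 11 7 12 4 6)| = 24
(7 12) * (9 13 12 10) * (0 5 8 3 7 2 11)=(0 5 8 3 7 10 9 13 12 2 11)=[5, 1, 11, 7, 4, 8, 6, 10, 3, 13, 9, 0, 2, 12]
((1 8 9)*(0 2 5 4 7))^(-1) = (0 7 4 5 2)(1 9 8) = [7, 9, 0, 3, 5, 2, 6, 4, 1, 8]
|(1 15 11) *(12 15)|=|(1 12 15 11)|=4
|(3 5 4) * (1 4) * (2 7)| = |(1 4 3 5)(2 7)| = 4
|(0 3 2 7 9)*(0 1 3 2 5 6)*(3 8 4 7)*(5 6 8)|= |(0 2 3 6)(1 5 8 4 7 9)|= 12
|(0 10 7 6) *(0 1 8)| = 6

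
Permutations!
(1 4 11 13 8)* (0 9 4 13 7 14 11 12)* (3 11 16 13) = (0 9 4 12)(1 3 11 7 14 16 13 8) = [9, 3, 2, 11, 12, 5, 6, 14, 1, 4, 10, 7, 0, 8, 16, 15, 13]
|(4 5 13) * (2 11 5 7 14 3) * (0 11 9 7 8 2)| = 11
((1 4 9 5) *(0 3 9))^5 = [4, 5, 2, 0, 1, 9, 6, 7, 8, 3] = (0 4 1 5 9 3)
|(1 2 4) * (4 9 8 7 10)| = |(1 2 9 8 7 10 4)| = 7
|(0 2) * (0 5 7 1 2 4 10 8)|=|(0 4 10 8)(1 2 5 7)|=4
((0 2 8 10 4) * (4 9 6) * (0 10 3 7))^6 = (0 2 8 3 7)(4 9)(6 10) = [2, 1, 8, 7, 9, 5, 10, 0, 3, 4, 6]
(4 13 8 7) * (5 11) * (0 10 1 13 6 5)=(0 10 1 13 8 7 4 6 5 11)=[10, 13, 2, 3, 6, 11, 5, 4, 7, 9, 1, 0, 12, 8]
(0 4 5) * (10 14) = (0 4 5)(10 14) = [4, 1, 2, 3, 5, 0, 6, 7, 8, 9, 14, 11, 12, 13, 10]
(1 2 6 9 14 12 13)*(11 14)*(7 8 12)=[0, 2, 6, 3, 4, 5, 9, 8, 12, 11, 10, 14, 13, 1, 7]=(1 2 6 9 11 14 7 8 12 13)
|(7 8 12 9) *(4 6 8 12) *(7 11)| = |(4 6 8)(7 12 9 11)| = 12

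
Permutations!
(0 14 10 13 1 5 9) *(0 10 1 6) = [14, 5, 2, 3, 4, 9, 0, 7, 8, 10, 13, 11, 12, 6, 1] = (0 14 1 5 9 10 13 6)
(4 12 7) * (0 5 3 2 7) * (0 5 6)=(0 6)(2 7 4 12 5 3)=[6, 1, 7, 2, 12, 3, 0, 4, 8, 9, 10, 11, 5]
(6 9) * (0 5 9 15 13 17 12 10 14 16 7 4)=(0 5 9 6 15 13 17 12 10 14 16 7 4)=[5, 1, 2, 3, 0, 9, 15, 4, 8, 6, 14, 11, 10, 17, 16, 13, 7, 12]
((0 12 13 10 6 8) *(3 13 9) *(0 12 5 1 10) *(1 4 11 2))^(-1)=[13, 2, 11, 9, 5, 0, 10, 7, 6, 12, 1, 4, 8, 3]=(0 13 3 9 12 8 6 10 1 2 11 4 5)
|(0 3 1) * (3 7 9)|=|(0 7 9 3 1)|=5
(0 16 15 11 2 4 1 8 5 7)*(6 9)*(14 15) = (0 16 14 15 11 2 4 1 8 5 7)(6 9) = [16, 8, 4, 3, 1, 7, 9, 0, 5, 6, 10, 2, 12, 13, 15, 11, 14]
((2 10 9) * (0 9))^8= (10)= [0, 1, 2, 3, 4, 5, 6, 7, 8, 9, 10]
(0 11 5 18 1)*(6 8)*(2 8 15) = [11, 0, 8, 3, 4, 18, 15, 7, 6, 9, 10, 5, 12, 13, 14, 2, 16, 17, 1] = (0 11 5 18 1)(2 8 6 15)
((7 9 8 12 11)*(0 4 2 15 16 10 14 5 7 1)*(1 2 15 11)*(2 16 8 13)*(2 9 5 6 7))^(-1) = (0 1 12 8 15 4)(2 5 7 6 14 10 16 11)(9 13) = [1, 12, 5, 3, 0, 7, 14, 6, 15, 13, 16, 2, 8, 9, 10, 4, 11]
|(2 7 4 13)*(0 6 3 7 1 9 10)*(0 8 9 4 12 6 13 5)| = 12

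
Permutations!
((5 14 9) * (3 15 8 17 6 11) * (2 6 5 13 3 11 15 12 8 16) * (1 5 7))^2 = (1 14 13 12 17)(2 15)(3 8 7 5 9)(6 16) = [0, 14, 15, 8, 4, 9, 16, 5, 7, 3, 10, 11, 17, 12, 13, 2, 6, 1]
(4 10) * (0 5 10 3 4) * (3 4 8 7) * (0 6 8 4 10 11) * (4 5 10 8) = [10, 1, 2, 5, 8, 11, 4, 3, 7, 9, 6, 0] = (0 10 6 4 8 7 3 5 11)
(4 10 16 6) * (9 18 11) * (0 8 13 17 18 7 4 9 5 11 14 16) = (0 8 13 17 18 14 16 6 9 7 4 10)(5 11) = [8, 1, 2, 3, 10, 11, 9, 4, 13, 7, 0, 5, 12, 17, 16, 15, 6, 18, 14]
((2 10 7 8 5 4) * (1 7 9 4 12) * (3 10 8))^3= [0, 10, 12, 4, 5, 7, 6, 9, 1, 8, 2, 11, 3]= (1 10 2 12 3 4 5 7 9 8)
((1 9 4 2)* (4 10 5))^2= (1 10 4)(2 9 5)= [0, 10, 9, 3, 1, 2, 6, 7, 8, 5, 4]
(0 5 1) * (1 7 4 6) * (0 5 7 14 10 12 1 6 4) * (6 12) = (0 7)(1 5 14 10 6 12) = [7, 5, 2, 3, 4, 14, 12, 0, 8, 9, 6, 11, 1, 13, 10]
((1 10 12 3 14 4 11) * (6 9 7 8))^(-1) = (1 11 4 14 3 12 10)(6 8 7 9) = [0, 11, 2, 12, 14, 5, 8, 9, 7, 6, 1, 4, 10, 13, 3]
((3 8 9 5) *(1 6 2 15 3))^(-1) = (1 5 9 8 3 15 2 6) = [0, 5, 6, 15, 4, 9, 1, 7, 3, 8, 10, 11, 12, 13, 14, 2]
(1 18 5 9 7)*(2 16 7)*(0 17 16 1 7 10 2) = (0 17 16 10 2 1 18 5 9) = [17, 18, 1, 3, 4, 9, 6, 7, 8, 0, 2, 11, 12, 13, 14, 15, 10, 16, 5]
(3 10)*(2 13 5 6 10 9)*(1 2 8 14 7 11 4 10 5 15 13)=(1 2)(3 9 8 14 7 11 4 10)(5 6)(13 15)=[0, 2, 1, 9, 10, 6, 5, 11, 14, 8, 3, 4, 12, 15, 7, 13]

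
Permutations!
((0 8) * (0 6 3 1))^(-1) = [1, 3, 2, 6, 4, 5, 8, 7, 0] = (0 1 3 6 8)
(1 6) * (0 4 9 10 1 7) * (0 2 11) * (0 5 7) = (0 4 9 10 1 6)(2 11 5 7) = [4, 6, 11, 3, 9, 7, 0, 2, 8, 10, 1, 5]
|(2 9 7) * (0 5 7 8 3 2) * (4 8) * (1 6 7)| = |(0 5 1 6 7)(2 9 4 8 3)| = 5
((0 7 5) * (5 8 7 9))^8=(0 5 9)=[5, 1, 2, 3, 4, 9, 6, 7, 8, 0]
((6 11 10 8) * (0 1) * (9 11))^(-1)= [1, 0, 2, 3, 4, 5, 8, 7, 10, 6, 11, 9]= (0 1)(6 8 10 11 9)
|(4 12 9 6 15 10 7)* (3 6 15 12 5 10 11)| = |(3 6 12 9 15 11)(4 5 10 7)| = 12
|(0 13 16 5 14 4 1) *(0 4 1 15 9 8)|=|(0 13 16 5 14 1 4 15 9 8)|=10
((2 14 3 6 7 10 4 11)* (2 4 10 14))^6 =(3 7)(6 14) =[0, 1, 2, 7, 4, 5, 14, 3, 8, 9, 10, 11, 12, 13, 6]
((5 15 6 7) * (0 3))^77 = (0 3)(5 15 6 7) = [3, 1, 2, 0, 4, 15, 7, 5, 8, 9, 10, 11, 12, 13, 14, 6]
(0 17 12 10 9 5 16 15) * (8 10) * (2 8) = [17, 1, 8, 3, 4, 16, 6, 7, 10, 5, 9, 11, 2, 13, 14, 0, 15, 12] = (0 17 12 2 8 10 9 5 16 15)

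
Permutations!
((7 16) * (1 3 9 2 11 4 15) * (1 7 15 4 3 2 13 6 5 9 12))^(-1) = (1 12 3 11 2)(5 6 13 9)(7 15 16) = [0, 12, 1, 11, 4, 6, 13, 15, 8, 5, 10, 2, 3, 9, 14, 16, 7]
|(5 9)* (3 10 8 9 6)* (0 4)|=|(0 4)(3 10 8 9 5 6)|=6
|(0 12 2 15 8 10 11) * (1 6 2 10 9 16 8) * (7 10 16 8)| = 12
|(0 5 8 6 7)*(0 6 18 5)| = |(5 8 18)(6 7)| = 6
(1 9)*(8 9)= (1 8 9)= [0, 8, 2, 3, 4, 5, 6, 7, 9, 1]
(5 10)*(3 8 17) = (3 8 17)(5 10) = [0, 1, 2, 8, 4, 10, 6, 7, 17, 9, 5, 11, 12, 13, 14, 15, 16, 3]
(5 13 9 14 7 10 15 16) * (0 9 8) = (0 9 14 7 10 15 16 5 13 8) = [9, 1, 2, 3, 4, 13, 6, 10, 0, 14, 15, 11, 12, 8, 7, 16, 5]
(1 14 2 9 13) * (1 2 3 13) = (1 14 3 13 2 9) = [0, 14, 9, 13, 4, 5, 6, 7, 8, 1, 10, 11, 12, 2, 3]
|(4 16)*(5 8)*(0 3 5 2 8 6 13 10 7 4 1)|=|(0 3 5 6 13 10 7 4 16 1)(2 8)|=10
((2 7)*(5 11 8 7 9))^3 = (2 11)(5 7)(8 9) = [0, 1, 11, 3, 4, 7, 6, 5, 9, 8, 10, 2]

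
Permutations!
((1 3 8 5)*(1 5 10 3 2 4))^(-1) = (1 4 2)(3 10 8) = [0, 4, 1, 10, 2, 5, 6, 7, 3, 9, 8]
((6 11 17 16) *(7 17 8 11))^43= [0, 1, 2, 3, 4, 5, 16, 6, 11, 9, 10, 8, 12, 13, 14, 15, 17, 7]= (6 16 17 7)(8 11)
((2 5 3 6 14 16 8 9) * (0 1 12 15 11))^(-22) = (0 15 1 11 12)(2 3 14 8)(5 6 16 9) = [15, 11, 3, 14, 4, 6, 16, 7, 2, 5, 10, 12, 0, 13, 8, 1, 9]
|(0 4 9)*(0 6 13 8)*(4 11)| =7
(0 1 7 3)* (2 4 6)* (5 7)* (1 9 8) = (0 9 8 1 5 7 3)(2 4 6) = [9, 5, 4, 0, 6, 7, 2, 3, 1, 8]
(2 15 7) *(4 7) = (2 15 4 7) = [0, 1, 15, 3, 7, 5, 6, 2, 8, 9, 10, 11, 12, 13, 14, 4]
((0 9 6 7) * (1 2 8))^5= (0 9 6 7)(1 8 2)= [9, 8, 1, 3, 4, 5, 7, 0, 2, 6]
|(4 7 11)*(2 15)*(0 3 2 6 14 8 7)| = |(0 3 2 15 6 14 8 7 11 4)| = 10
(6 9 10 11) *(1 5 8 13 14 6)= [0, 5, 2, 3, 4, 8, 9, 7, 13, 10, 11, 1, 12, 14, 6]= (1 5 8 13 14 6 9 10 11)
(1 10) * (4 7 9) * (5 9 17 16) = (1 10)(4 7 17 16 5 9) = [0, 10, 2, 3, 7, 9, 6, 17, 8, 4, 1, 11, 12, 13, 14, 15, 5, 16]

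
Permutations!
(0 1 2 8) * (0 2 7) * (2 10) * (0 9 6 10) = (0 1 7 9 6 10 2 8) = [1, 7, 8, 3, 4, 5, 10, 9, 0, 6, 2]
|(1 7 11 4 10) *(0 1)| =6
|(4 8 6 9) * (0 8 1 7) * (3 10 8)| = |(0 3 10 8 6 9 4 1 7)| = 9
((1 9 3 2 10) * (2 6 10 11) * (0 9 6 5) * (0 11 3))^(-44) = (11)(1 6 10) = [0, 6, 2, 3, 4, 5, 10, 7, 8, 9, 1, 11]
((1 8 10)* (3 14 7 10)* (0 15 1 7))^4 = (0 3 1)(8 15 14) = [3, 0, 2, 1, 4, 5, 6, 7, 15, 9, 10, 11, 12, 13, 8, 14]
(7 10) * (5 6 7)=(5 6 7 10)=[0, 1, 2, 3, 4, 6, 7, 10, 8, 9, 5]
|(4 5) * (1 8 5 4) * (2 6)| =6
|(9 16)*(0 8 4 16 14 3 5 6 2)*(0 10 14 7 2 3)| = 9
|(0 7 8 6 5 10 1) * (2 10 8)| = |(0 7 2 10 1)(5 8 6)| = 15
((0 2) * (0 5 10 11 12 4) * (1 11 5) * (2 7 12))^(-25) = (0 4 12 7)(1 2 11)(5 10) = [4, 2, 11, 3, 12, 10, 6, 0, 8, 9, 5, 1, 7]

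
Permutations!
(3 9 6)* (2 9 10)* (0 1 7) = (0 1 7)(2 9 6 3 10) = [1, 7, 9, 10, 4, 5, 3, 0, 8, 6, 2]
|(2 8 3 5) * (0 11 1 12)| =|(0 11 1 12)(2 8 3 5)| =4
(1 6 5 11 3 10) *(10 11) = [0, 6, 2, 11, 4, 10, 5, 7, 8, 9, 1, 3] = (1 6 5 10)(3 11)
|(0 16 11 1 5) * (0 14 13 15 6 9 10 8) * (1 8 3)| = 36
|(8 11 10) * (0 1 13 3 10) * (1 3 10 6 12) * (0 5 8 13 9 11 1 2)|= |(0 3 6 12 2)(1 9 11 5 8)(10 13)|= 10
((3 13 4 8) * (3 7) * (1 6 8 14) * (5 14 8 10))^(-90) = (14) = [0, 1, 2, 3, 4, 5, 6, 7, 8, 9, 10, 11, 12, 13, 14]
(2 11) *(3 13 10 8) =(2 11)(3 13 10 8) =[0, 1, 11, 13, 4, 5, 6, 7, 3, 9, 8, 2, 12, 10]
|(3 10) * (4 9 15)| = |(3 10)(4 9 15)| = 6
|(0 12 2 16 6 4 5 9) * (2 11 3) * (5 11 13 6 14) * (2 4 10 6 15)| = |(0 12 13 15 2 16 14 5 9)(3 4 11)(6 10)| = 18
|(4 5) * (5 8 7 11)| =5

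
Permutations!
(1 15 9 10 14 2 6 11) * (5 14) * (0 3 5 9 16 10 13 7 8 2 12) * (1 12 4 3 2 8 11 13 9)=(0 2 6 13 7 11 12)(1 15 16 10)(3 5 14 4)=[2, 15, 6, 5, 3, 14, 13, 11, 8, 9, 1, 12, 0, 7, 4, 16, 10]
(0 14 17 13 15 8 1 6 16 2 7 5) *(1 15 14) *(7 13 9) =[1, 6, 13, 3, 4, 0, 16, 5, 15, 7, 10, 11, 12, 14, 17, 8, 2, 9] =(0 1 6 16 2 13 14 17 9 7 5)(8 15)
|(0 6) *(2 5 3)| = |(0 6)(2 5 3)| = 6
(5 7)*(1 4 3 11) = (1 4 3 11)(5 7) = [0, 4, 2, 11, 3, 7, 6, 5, 8, 9, 10, 1]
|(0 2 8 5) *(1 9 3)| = |(0 2 8 5)(1 9 3)| = 12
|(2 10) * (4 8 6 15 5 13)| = 6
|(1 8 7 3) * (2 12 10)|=12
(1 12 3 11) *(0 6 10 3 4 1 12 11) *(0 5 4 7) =(0 6 10 3 5 4 1 11 12 7) =[6, 11, 2, 5, 1, 4, 10, 0, 8, 9, 3, 12, 7]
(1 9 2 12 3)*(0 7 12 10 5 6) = [7, 9, 10, 1, 4, 6, 0, 12, 8, 2, 5, 11, 3] = (0 7 12 3 1 9 2 10 5 6)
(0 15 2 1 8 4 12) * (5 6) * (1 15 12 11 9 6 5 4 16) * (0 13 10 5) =(0 12 13 10 5)(1 8 16)(2 15)(4 11 9 6) =[12, 8, 15, 3, 11, 0, 4, 7, 16, 6, 5, 9, 13, 10, 14, 2, 1]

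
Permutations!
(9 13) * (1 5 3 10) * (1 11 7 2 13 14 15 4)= (1 5 3 10 11 7 2 13 9 14 15 4)= [0, 5, 13, 10, 1, 3, 6, 2, 8, 14, 11, 7, 12, 9, 15, 4]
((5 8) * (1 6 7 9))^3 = [0, 9, 2, 3, 4, 8, 1, 6, 5, 7] = (1 9 7 6)(5 8)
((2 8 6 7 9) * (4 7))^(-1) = [0, 1, 9, 3, 6, 5, 8, 4, 2, 7] = (2 9 7 4 6 8)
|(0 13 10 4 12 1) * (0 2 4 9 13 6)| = |(0 6)(1 2 4 12)(9 13 10)| = 12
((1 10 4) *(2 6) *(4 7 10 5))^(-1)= [0, 4, 6, 3, 5, 1, 2, 10, 8, 9, 7]= (1 4 5)(2 6)(7 10)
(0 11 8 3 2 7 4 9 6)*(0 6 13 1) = [11, 0, 7, 2, 9, 5, 6, 4, 3, 13, 10, 8, 12, 1] = (0 11 8 3 2 7 4 9 13 1)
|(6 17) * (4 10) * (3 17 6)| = 2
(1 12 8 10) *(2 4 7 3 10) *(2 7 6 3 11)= (1 12 8 7 11 2 4 6 3 10)= [0, 12, 4, 10, 6, 5, 3, 11, 7, 9, 1, 2, 8]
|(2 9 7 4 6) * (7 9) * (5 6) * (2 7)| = |(9)(4 5 6 7)| = 4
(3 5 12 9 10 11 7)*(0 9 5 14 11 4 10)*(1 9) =(0 1 9)(3 14 11 7)(4 10)(5 12) =[1, 9, 2, 14, 10, 12, 6, 3, 8, 0, 4, 7, 5, 13, 11]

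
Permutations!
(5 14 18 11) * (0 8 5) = (0 8 5 14 18 11) = [8, 1, 2, 3, 4, 14, 6, 7, 5, 9, 10, 0, 12, 13, 18, 15, 16, 17, 11]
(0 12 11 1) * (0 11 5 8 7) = [12, 11, 2, 3, 4, 8, 6, 0, 7, 9, 10, 1, 5] = (0 12 5 8 7)(1 11)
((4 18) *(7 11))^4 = [0, 1, 2, 3, 4, 5, 6, 7, 8, 9, 10, 11, 12, 13, 14, 15, 16, 17, 18] = (18)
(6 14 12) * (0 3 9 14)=(0 3 9 14 12 6)=[3, 1, 2, 9, 4, 5, 0, 7, 8, 14, 10, 11, 6, 13, 12]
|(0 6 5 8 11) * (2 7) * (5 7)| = |(0 6 7 2 5 8 11)| = 7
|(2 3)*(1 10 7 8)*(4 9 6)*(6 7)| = |(1 10 6 4 9 7 8)(2 3)| = 14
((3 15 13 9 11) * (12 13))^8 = (3 12 9)(11 15 13) = [0, 1, 2, 12, 4, 5, 6, 7, 8, 3, 10, 15, 9, 11, 14, 13]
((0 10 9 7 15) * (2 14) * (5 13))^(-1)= [15, 1, 14, 3, 4, 13, 6, 9, 8, 10, 0, 11, 12, 5, 2, 7]= (0 15 7 9 10)(2 14)(5 13)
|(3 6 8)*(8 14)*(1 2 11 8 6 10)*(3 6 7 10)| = 8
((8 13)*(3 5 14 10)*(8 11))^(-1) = (3 10 14 5)(8 11 13) = [0, 1, 2, 10, 4, 3, 6, 7, 11, 9, 14, 13, 12, 8, 5]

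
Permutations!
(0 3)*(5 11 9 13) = [3, 1, 2, 0, 4, 11, 6, 7, 8, 13, 10, 9, 12, 5] = (0 3)(5 11 9 13)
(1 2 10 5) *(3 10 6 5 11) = [0, 2, 6, 10, 4, 1, 5, 7, 8, 9, 11, 3] = (1 2 6 5)(3 10 11)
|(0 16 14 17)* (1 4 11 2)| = |(0 16 14 17)(1 4 11 2)| = 4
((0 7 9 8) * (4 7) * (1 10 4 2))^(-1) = [8, 2, 0, 3, 10, 5, 6, 4, 9, 7, 1] = (0 8 9 7 4 10 1 2)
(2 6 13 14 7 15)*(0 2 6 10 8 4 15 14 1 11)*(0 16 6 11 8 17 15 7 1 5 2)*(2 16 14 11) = [0, 8, 10, 3, 7, 16, 13, 11, 4, 9, 17, 14, 12, 5, 1, 2, 6, 15] = (1 8 4 7 11 14)(2 10 17 15)(5 16 6 13)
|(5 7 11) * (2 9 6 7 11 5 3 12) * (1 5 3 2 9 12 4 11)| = |(1 5)(2 12 9 6 7 3 4 11)| = 8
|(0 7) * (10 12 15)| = |(0 7)(10 12 15)| = 6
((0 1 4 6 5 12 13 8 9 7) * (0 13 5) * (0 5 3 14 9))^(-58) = [4, 6, 2, 9, 5, 3, 12, 8, 1, 13, 10, 11, 14, 0, 7] = (0 4 5 3 9 13)(1 6 12 14 7 8)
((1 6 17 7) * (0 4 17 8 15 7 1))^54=(0 15 6 17)(1 4 7 8)=[15, 4, 2, 3, 7, 5, 17, 8, 1, 9, 10, 11, 12, 13, 14, 6, 16, 0]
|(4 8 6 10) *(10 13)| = 5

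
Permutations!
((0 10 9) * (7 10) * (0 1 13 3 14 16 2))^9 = (0 2 16 14 3 13 1 9 10 7) = [2, 9, 16, 13, 4, 5, 6, 0, 8, 10, 7, 11, 12, 1, 3, 15, 14]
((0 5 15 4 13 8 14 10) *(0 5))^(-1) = [0, 1, 2, 3, 15, 10, 6, 7, 13, 9, 14, 11, 12, 4, 8, 5] = (4 15 5 10 14 8 13)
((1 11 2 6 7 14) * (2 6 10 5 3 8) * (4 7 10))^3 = (1 10 8 7 11 5 2 14 6 3 4) = [0, 10, 14, 4, 1, 2, 3, 11, 7, 9, 8, 5, 12, 13, 6]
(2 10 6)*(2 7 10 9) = [0, 1, 9, 3, 4, 5, 7, 10, 8, 2, 6] = (2 9)(6 7 10)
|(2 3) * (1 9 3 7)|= |(1 9 3 2 7)|= 5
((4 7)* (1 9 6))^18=(9)=[0, 1, 2, 3, 4, 5, 6, 7, 8, 9]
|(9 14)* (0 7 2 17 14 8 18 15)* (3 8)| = |(0 7 2 17 14 9 3 8 18 15)| = 10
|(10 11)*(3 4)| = |(3 4)(10 11)| = 2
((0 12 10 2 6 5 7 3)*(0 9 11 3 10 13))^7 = (0 12 13)(2 5 10 6 7)(3 9 11) = [12, 1, 5, 9, 4, 10, 7, 2, 8, 11, 6, 3, 13, 0]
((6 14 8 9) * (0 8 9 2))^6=(14)=[0, 1, 2, 3, 4, 5, 6, 7, 8, 9, 10, 11, 12, 13, 14]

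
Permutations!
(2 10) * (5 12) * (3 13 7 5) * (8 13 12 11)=(2 10)(3 12)(5 11 8 13 7)=[0, 1, 10, 12, 4, 11, 6, 5, 13, 9, 2, 8, 3, 7]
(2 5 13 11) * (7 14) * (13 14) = (2 5 14 7 13 11) = [0, 1, 5, 3, 4, 14, 6, 13, 8, 9, 10, 2, 12, 11, 7]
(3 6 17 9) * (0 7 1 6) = (0 7 1 6 17 9 3) = [7, 6, 2, 0, 4, 5, 17, 1, 8, 3, 10, 11, 12, 13, 14, 15, 16, 9]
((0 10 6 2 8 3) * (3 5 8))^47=[6, 1, 0, 10, 4, 8, 3, 7, 5, 9, 2]=(0 6 3 10 2)(5 8)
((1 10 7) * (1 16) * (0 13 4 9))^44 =(16) =[0, 1, 2, 3, 4, 5, 6, 7, 8, 9, 10, 11, 12, 13, 14, 15, 16]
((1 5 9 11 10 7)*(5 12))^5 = [0, 10, 2, 3, 4, 1, 6, 11, 8, 12, 9, 5, 7] = (1 10 9 12 7 11 5)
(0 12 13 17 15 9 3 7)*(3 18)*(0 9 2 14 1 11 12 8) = [8, 11, 14, 7, 4, 5, 6, 9, 0, 18, 10, 12, 13, 17, 1, 2, 16, 15, 3] = (0 8)(1 11 12 13 17 15 2 14)(3 7 9 18)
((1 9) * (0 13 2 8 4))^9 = [4, 9, 13, 3, 8, 5, 6, 7, 2, 1, 10, 11, 12, 0] = (0 4 8 2 13)(1 9)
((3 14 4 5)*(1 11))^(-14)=(3 4)(5 14)=[0, 1, 2, 4, 3, 14, 6, 7, 8, 9, 10, 11, 12, 13, 5]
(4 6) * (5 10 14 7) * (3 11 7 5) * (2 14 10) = (2 14 5)(3 11 7)(4 6) = [0, 1, 14, 11, 6, 2, 4, 3, 8, 9, 10, 7, 12, 13, 5]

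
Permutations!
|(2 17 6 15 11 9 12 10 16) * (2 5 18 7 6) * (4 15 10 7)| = 22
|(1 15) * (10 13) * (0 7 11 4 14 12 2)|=14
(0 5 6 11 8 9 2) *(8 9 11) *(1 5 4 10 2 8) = (0 4 10 2)(1 5 6)(8 11 9) = [4, 5, 0, 3, 10, 6, 1, 7, 11, 8, 2, 9]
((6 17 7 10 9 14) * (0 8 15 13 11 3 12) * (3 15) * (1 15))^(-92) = [0, 1, 2, 3, 4, 5, 9, 6, 8, 7, 17, 11, 12, 13, 10, 15, 16, 14] = (6 9 7)(10 17 14)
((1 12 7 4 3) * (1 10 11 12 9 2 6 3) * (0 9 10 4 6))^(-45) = (1 12 3 10 7 4 11 6) = [0, 12, 2, 10, 11, 5, 1, 4, 8, 9, 7, 6, 3]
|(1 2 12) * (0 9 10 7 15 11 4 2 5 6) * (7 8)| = |(0 9 10 8 7 15 11 4 2 12 1 5 6)| = 13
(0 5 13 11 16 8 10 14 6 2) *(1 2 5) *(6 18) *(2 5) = [1, 5, 0, 3, 4, 13, 2, 7, 10, 9, 14, 16, 12, 11, 18, 15, 8, 17, 6] = (0 1 5 13 11 16 8 10 14 18 6 2)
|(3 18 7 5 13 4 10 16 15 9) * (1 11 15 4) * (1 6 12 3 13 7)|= |(1 11 15 9 13 6 12 3 18)(4 10 16)(5 7)|= 18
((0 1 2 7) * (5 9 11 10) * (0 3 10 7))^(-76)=[2, 0, 1, 5, 4, 11, 6, 10, 8, 7, 9, 3]=(0 2 1)(3 5 11)(7 10 9)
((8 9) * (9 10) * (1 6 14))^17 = (1 14 6)(8 9 10) = [0, 14, 2, 3, 4, 5, 1, 7, 9, 10, 8, 11, 12, 13, 6]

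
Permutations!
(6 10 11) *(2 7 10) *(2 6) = (2 7 10 11) = [0, 1, 7, 3, 4, 5, 6, 10, 8, 9, 11, 2]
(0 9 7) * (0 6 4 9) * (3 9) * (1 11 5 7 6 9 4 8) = [0, 11, 2, 4, 3, 7, 8, 9, 1, 6, 10, 5] = (1 11 5 7 9 6 8)(3 4)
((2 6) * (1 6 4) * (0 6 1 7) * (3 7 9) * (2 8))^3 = (0 2 3 6 4 7 8 9) = [2, 1, 3, 6, 7, 5, 4, 8, 9, 0]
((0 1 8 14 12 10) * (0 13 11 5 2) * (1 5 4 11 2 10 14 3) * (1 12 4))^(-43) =[10, 11, 5, 8, 14, 13, 6, 7, 1, 9, 2, 4, 3, 0, 12] =(0 10 2 5 13)(1 11 4 14 12 3 8)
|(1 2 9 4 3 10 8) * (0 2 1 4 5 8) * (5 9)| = 7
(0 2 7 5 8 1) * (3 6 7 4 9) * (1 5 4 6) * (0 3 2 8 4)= [8, 3, 6, 1, 9, 4, 7, 0, 5, 2]= (0 8 5 4 9 2 6 7)(1 3)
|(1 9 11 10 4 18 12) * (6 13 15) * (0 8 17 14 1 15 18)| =45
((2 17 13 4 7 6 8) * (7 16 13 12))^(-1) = [0, 1, 8, 3, 13, 5, 7, 12, 6, 9, 10, 11, 17, 16, 14, 15, 4, 2] = (2 8 6 7 12 17)(4 13 16)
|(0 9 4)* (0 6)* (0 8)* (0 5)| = 6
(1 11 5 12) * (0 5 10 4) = (0 5 12 1 11 10 4) = [5, 11, 2, 3, 0, 12, 6, 7, 8, 9, 4, 10, 1]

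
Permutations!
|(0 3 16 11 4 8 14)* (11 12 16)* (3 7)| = 14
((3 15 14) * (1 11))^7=(1 11)(3 15 14)=[0, 11, 2, 15, 4, 5, 6, 7, 8, 9, 10, 1, 12, 13, 3, 14]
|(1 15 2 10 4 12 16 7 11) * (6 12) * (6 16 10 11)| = 12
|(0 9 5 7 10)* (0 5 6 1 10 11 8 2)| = 10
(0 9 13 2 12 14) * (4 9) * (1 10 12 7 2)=(0 4 9 13 1 10 12 14)(2 7)=[4, 10, 7, 3, 9, 5, 6, 2, 8, 13, 12, 11, 14, 1, 0]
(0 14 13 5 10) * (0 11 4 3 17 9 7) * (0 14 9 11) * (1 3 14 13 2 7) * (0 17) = [9, 3, 7, 0, 14, 10, 6, 13, 8, 1, 17, 4, 12, 5, 2, 15, 16, 11] = (0 9 1 3)(2 7 13 5 10 17 11 4 14)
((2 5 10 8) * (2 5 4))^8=(5 8 10)=[0, 1, 2, 3, 4, 8, 6, 7, 10, 9, 5]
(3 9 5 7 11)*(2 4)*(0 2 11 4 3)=(0 2 3 9 5 7 4 11)=[2, 1, 3, 9, 11, 7, 6, 4, 8, 5, 10, 0]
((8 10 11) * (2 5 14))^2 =(2 14 5)(8 11 10) =[0, 1, 14, 3, 4, 2, 6, 7, 11, 9, 8, 10, 12, 13, 5]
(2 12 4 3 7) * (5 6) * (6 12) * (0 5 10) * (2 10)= (0 5 12 4 3 7 10)(2 6)= [5, 1, 6, 7, 3, 12, 2, 10, 8, 9, 0, 11, 4]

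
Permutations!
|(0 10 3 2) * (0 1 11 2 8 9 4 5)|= |(0 10 3 8 9 4 5)(1 11 2)|= 21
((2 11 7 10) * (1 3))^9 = (1 3)(2 11 7 10) = [0, 3, 11, 1, 4, 5, 6, 10, 8, 9, 2, 7]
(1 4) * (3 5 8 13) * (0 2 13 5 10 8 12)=(0 2 13 3 10 8 5 12)(1 4)=[2, 4, 13, 10, 1, 12, 6, 7, 5, 9, 8, 11, 0, 3]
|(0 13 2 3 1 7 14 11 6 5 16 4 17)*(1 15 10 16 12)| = 63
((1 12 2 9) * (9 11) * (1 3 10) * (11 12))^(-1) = (1 10 3 9 11)(2 12) = [0, 10, 12, 9, 4, 5, 6, 7, 8, 11, 3, 1, 2]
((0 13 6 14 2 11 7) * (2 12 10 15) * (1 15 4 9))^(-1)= (0 7 11 2 15 1 9 4 10 12 14 6 13)= [7, 9, 15, 3, 10, 5, 13, 11, 8, 4, 12, 2, 14, 0, 6, 1]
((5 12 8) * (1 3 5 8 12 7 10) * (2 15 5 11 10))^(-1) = (1 10 11 3)(2 7 5 15) = [0, 10, 7, 1, 4, 15, 6, 5, 8, 9, 11, 3, 12, 13, 14, 2]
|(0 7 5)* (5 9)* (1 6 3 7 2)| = |(0 2 1 6 3 7 9 5)| = 8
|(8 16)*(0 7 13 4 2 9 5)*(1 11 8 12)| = |(0 7 13 4 2 9 5)(1 11 8 16 12)| = 35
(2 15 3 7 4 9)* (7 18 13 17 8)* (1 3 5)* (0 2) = (0 2 15 5 1 3 18 13 17 8 7 4 9) = [2, 3, 15, 18, 9, 1, 6, 4, 7, 0, 10, 11, 12, 17, 14, 5, 16, 8, 13]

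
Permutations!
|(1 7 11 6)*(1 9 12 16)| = |(1 7 11 6 9 12 16)| = 7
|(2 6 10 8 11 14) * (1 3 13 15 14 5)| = |(1 3 13 15 14 2 6 10 8 11 5)| = 11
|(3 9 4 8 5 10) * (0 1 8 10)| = |(0 1 8 5)(3 9 4 10)| = 4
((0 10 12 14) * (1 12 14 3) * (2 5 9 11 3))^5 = (0 14 10)(1 11 5 12 3 9 2) = [14, 11, 1, 9, 4, 12, 6, 7, 8, 2, 0, 5, 3, 13, 10]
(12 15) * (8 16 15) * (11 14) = (8 16 15 12)(11 14) = [0, 1, 2, 3, 4, 5, 6, 7, 16, 9, 10, 14, 8, 13, 11, 12, 15]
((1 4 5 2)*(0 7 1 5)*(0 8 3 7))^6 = (1 4 8 3 7) = [0, 4, 2, 7, 8, 5, 6, 1, 3]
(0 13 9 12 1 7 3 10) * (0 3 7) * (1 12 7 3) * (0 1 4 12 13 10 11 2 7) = (0 10 4 12 13 9)(2 7 3 11) = [10, 1, 7, 11, 12, 5, 6, 3, 8, 0, 4, 2, 13, 9]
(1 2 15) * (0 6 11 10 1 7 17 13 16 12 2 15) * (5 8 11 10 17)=(0 6 10 1 15 7 5 8 11 17 13 16 12 2)=[6, 15, 0, 3, 4, 8, 10, 5, 11, 9, 1, 17, 2, 16, 14, 7, 12, 13]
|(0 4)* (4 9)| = |(0 9 4)| = 3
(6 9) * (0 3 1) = (0 3 1)(6 9) = [3, 0, 2, 1, 4, 5, 9, 7, 8, 6]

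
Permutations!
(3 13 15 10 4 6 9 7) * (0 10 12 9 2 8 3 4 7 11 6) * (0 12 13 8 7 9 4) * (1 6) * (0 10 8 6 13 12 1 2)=(0 8 3 6)(1 13 15 12 4)(2 7 10 9 11)=[8, 13, 7, 6, 1, 5, 0, 10, 3, 11, 9, 2, 4, 15, 14, 12]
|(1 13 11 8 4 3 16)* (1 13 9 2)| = |(1 9 2)(3 16 13 11 8 4)| = 6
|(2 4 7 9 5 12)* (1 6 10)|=|(1 6 10)(2 4 7 9 5 12)|=6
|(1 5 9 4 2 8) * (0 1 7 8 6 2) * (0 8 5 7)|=|(0 1 7 5 9 4 8)(2 6)|=14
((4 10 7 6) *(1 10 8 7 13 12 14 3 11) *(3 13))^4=(12 14 13)=[0, 1, 2, 3, 4, 5, 6, 7, 8, 9, 10, 11, 14, 12, 13]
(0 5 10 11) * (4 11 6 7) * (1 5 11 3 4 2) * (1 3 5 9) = (0 11)(1 9)(2 3 4 5 10 6 7) = [11, 9, 3, 4, 5, 10, 7, 2, 8, 1, 6, 0]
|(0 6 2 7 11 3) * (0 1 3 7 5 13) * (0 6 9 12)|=12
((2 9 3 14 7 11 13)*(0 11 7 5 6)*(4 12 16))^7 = (0 5 3 2 11 6 14 9 13)(4 12 16) = [5, 1, 11, 2, 12, 3, 14, 7, 8, 13, 10, 6, 16, 0, 9, 15, 4]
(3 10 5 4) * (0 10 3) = (0 10 5 4) = [10, 1, 2, 3, 0, 4, 6, 7, 8, 9, 5]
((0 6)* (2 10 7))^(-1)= (0 6)(2 7 10)= [6, 1, 7, 3, 4, 5, 0, 10, 8, 9, 2]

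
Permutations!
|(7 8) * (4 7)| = 3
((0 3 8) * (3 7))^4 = (8) = [0, 1, 2, 3, 4, 5, 6, 7, 8]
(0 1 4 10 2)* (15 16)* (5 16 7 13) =(0 1 4 10 2)(5 16 15 7 13) =[1, 4, 0, 3, 10, 16, 6, 13, 8, 9, 2, 11, 12, 5, 14, 7, 15]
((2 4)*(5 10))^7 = (2 4)(5 10) = [0, 1, 4, 3, 2, 10, 6, 7, 8, 9, 5]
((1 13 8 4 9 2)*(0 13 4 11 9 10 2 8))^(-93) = (0 13)(1 2 10 4) = [13, 2, 10, 3, 1, 5, 6, 7, 8, 9, 4, 11, 12, 0]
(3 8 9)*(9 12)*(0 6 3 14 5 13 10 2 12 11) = (0 6 3 8 11)(2 12 9 14 5 13 10) = [6, 1, 12, 8, 4, 13, 3, 7, 11, 14, 2, 0, 9, 10, 5]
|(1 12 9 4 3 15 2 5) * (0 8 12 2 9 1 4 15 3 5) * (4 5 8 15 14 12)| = 14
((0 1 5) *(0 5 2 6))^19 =(0 6 2 1) =[6, 0, 1, 3, 4, 5, 2]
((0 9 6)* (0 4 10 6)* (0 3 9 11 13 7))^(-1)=(0 7 13 11)(3 9)(4 6 10)=[7, 1, 2, 9, 6, 5, 10, 13, 8, 3, 4, 0, 12, 11]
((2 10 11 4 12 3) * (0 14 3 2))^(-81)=[0, 1, 12, 3, 11, 5, 6, 7, 8, 9, 2, 10, 4, 13, 14]=(14)(2 12 4 11 10)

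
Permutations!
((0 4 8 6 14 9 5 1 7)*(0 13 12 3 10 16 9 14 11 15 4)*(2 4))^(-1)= (1 5 9 16 10 3 12 13 7)(2 15 11 6 8 4)= [0, 5, 15, 12, 2, 9, 8, 1, 4, 16, 3, 6, 13, 7, 14, 11, 10]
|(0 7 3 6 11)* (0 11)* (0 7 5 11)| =3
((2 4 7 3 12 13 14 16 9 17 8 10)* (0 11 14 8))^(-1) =(0 17 9 16 14 11)(2 10 8 13 12 3 7 4) =[17, 1, 10, 7, 2, 5, 6, 4, 13, 16, 8, 0, 3, 12, 11, 15, 14, 9]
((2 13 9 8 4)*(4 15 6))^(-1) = (2 4 6 15 8 9 13) = [0, 1, 4, 3, 6, 5, 15, 7, 9, 13, 10, 11, 12, 2, 14, 8]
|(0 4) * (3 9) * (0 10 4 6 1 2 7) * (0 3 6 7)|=|(0 7 3 9 6 1 2)(4 10)|=14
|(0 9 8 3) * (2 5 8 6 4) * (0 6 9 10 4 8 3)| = 8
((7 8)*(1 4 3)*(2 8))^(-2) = [0, 4, 8, 1, 3, 5, 6, 2, 7] = (1 4 3)(2 8 7)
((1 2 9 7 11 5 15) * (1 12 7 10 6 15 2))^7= (2 11 12 6 9 5 7 15 10)= [0, 1, 11, 3, 4, 7, 9, 15, 8, 5, 2, 12, 6, 13, 14, 10]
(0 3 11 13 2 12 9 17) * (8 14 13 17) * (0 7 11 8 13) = (0 3 8 14)(2 12 9 13)(7 11 17) = [3, 1, 12, 8, 4, 5, 6, 11, 14, 13, 10, 17, 9, 2, 0, 15, 16, 7]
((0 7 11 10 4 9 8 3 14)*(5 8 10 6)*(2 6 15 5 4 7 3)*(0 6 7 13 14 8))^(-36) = [7, 1, 5, 11, 4, 2, 6, 0, 15, 9, 10, 3, 12, 13, 14, 8] = (0 7)(2 5)(3 11)(8 15)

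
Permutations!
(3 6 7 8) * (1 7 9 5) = (1 7 8 3 6 9 5) = [0, 7, 2, 6, 4, 1, 9, 8, 3, 5]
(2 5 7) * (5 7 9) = (2 7)(5 9) = [0, 1, 7, 3, 4, 9, 6, 2, 8, 5]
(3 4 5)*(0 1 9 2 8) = (0 1 9 2 8)(3 4 5) = [1, 9, 8, 4, 5, 3, 6, 7, 0, 2]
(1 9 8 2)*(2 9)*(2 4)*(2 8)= (1 4 8 9 2)= [0, 4, 1, 3, 8, 5, 6, 7, 9, 2]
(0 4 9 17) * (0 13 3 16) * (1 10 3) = (0 4 9 17 13 1 10 3 16) = [4, 10, 2, 16, 9, 5, 6, 7, 8, 17, 3, 11, 12, 1, 14, 15, 0, 13]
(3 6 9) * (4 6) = (3 4 6 9) = [0, 1, 2, 4, 6, 5, 9, 7, 8, 3]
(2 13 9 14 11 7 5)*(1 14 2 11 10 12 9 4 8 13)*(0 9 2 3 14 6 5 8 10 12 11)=(0 9 3 14 12 2 1 6 5)(4 10 11 7 8 13)=[9, 6, 1, 14, 10, 0, 5, 8, 13, 3, 11, 7, 2, 4, 12]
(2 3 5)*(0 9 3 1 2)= (0 9 3 5)(1 2)= [9, 2, 1, 5, 4, 0, 6, 7, 8, 3]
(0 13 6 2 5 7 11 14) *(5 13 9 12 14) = [9, 1, 13, 3, 4, 7, 2, 11, 8, 12, 10, 5, 14, 6, 0] = (0 9 12 14)(2 13 6)(5 7 11)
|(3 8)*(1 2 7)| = 6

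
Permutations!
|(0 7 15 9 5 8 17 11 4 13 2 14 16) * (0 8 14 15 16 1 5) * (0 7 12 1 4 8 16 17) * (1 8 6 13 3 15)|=39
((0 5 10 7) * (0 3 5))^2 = (3 10)(5 7) = [0, 1, 2, 10, 4, 7, 6, 5, 8, 9, 3]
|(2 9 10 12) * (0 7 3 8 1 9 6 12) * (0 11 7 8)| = |(0 8 1 9 10 11 7 3)(2 6 12)| = 24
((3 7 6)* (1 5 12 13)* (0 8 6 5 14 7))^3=[3, 5, 2, 6, 4, 1, 8, 13, 0, 9, 10, 11, 14, 7, 12]=(0 3 6 8)(1 5)(7 13)(12 14)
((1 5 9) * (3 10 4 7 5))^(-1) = [0, 9, 2, 1, 10, 7, 6, 4, 8, 5, 3] = (1 9 5 7 4 10 3)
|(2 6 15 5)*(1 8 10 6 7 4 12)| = 10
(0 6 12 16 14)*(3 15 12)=(0 6 3 15 12 16 14)=[6, 1, 2, 15, 4, 5, 3, 7, 8, 9, 10, 11, 16, 13, 0, 12, 14]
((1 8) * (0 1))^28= (0 1 8)= [1, 8, 2, 3, 4, 5, 6, 7, 0]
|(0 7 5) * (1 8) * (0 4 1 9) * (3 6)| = |(0 7 5 4 1 8 9)(3 6)| = 14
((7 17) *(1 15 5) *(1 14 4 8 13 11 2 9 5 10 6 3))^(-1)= (1 3 6 10 15)(2 11 13 8 4 14 5 9)(7 17)= [0, 3, 11, 6, 14, 9, 10, 17, 4, 2, 15, 13, 12, 8, 5, 1, 16, 7]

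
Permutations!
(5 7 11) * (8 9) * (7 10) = (5 10 7 11)(8 9) = [0, 1, 2, 3, 4, 10, 6, 11, 9, 8, 7, 5]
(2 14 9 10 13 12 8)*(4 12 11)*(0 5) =(0 5)(2 14 9 10 13 11 4 12 8) =[5, 1, 14, 3, 12, 0, 6, 7, 2, 10, 13, 4, 8, 11, 9]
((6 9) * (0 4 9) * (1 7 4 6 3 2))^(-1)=(0 6)(1 2 3 9 4 7)=[6, 2, 3, 9, 7, 5, 0, 1, 8, 4]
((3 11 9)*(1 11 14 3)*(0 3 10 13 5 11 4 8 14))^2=(1 8 10 5 9 4 14 13 11)=[0, 8, 2, 3, 14, 9, 6, 7, 10, 4, 5, 1, 12, 11, 13]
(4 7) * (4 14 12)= (4 7 14 12)= [0, 1, 2, 3, 7, 5, 6, 14, 8, 9, 10, 11, 4, 13, 12]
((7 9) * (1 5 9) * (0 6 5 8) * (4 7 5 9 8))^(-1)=(0 8 5 9 6)(1 7 4)=[8, 7, 2, 3, 1, 9, 0, 4, 5, 6]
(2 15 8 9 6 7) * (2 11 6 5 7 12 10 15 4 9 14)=[0, 1, 4, 3, 9, 7, 12, 11, 14, 5, 15, 6, 10, 13, 2, 8]=(2 4 9 5 7 11 6 12 10 15 8 14)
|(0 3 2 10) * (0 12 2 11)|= |(0 3 11)(2 10 12)|= 3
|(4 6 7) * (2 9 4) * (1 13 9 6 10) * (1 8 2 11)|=|(1 13 9 4 10 8 2 6 7 11)|=10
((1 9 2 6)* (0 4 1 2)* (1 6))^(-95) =(0 4 6 2 1 9) =[4, 9, 1, 3, 6, 5, 2, 7, 8, 0]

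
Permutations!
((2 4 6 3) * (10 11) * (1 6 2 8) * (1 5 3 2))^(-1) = (1 4 2 6)(3 5 8)(10 11) = [0, 4, 6, 5, 2, 8, 1, 7, 3, 9, 11, 10]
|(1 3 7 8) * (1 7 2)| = |(1 3 2)(7 8)| = 6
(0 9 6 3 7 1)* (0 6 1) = [9, 6, 2, 7, 4, 5, 3, 0, 8, 1] = (0 9 1 6 3 7)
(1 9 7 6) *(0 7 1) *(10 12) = (0 7 6)(1 9)(10 12) = [7, 9, 2, 3, 4, 5, 0, 6, 8, 1, 12, 11, 10]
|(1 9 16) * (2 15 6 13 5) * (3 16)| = |(1 9 3 16)(2 15 6 13 5)| = 20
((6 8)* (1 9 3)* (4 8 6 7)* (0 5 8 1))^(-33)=(0 3 9 1 4 7 8 5)=[3, 4, 2, 9, 7, 0, 6, 8, 5, 1]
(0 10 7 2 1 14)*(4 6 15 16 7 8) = (0 10 8 4 6 15 16 7 2 1 14) = [10, 14, 1, 3, 6, 5, 15, 2, 4, 9, 8, 11, 12, 13, 0, 16, 7]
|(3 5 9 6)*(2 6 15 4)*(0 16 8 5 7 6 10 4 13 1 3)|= 33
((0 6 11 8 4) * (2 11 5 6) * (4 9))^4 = (0 9 11)(2 4 8) = [9, 1, 4, 3, 8, 5, 6, 7, 2, 11, 10, 0]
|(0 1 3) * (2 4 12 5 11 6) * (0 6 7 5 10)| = |(0 1 3 6 2 4 12 10)(5 11 7)| = 24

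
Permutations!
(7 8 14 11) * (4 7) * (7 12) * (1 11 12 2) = (1 11 4 2)(7 8 14 12) = [0, 11, 1, 3, 2, 5, 6, 8, 14, 9, 10, 4, 7, 13, 12]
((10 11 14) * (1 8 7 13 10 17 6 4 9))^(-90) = [0, 4, 2, 3, 17, 5, 14, 1, 9, 6, 7, 13, 12, 8, 10, 15, 16, 11] = (1 4 17 11 13 8 9 6 14 10 7)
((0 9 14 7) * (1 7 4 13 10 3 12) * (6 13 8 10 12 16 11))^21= (0 16)(1 10)(3 7)(4 13)(6 14)(8 12)(9 11)= [16, 10, 2, 7, 13, 5, 14, 3, 12, 11, 1, 9, 8, 4, 6, 15, 0]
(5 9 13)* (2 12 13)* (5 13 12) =(13)(2 5 9) =[0, 1, 5, 3, 4, 9, 6, 7, 8, 2, 10, 11, 12, 13]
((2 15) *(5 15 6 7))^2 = [0, 1, 7, 3, 4, 2, 5, 15, 8, 9, 10, 11, 12, 13, 14, 6] = (2 7 15 6 5)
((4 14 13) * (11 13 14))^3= (14)= [0, 1, 2, 3, 4, 5, 6, 7, 8, 9, 10, 11, 12, 13, 14]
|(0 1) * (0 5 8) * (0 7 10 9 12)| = 8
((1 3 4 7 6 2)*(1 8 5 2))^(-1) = (1 6 7 4 3)(2 5 8) = [0, 6, 5, 1, 3, 8, 7, 4, 2]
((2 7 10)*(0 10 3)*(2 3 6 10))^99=(0 6)(2 10)(3 7)=[6, 1, 10, 7, 4, 5, 0, 3, 8, 9, 2]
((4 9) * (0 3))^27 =(0 3)(4 9) =[3, 1, 2, 0, 9, 5, 6, 7, 8, 4]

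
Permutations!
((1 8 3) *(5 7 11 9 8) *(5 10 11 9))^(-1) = (1 3 8 9 7 5 11 10) = [0, 3, 2, 8, 4, 11, 6, 5, 9, 7, 1, 10]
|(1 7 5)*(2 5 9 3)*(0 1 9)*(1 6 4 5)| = |(0 6 4 5 9 3 2 1 7)| = 9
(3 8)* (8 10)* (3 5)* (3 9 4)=(3 10 8 5 9 4)=[0, 1, 2, 10, 3, 9, 6, 7, 5, 4, 8]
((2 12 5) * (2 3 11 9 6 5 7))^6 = (12)(3 11 9 6 5) = [0, 1, 2, 11, 4, 3, 5, 7, 8, 6, 10, 9, 12]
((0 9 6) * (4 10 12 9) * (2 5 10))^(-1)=[6, 1, 4, 3, 0, 2, 9, 7, 8, 12, 5, 11, 10]=(0 6 9 12 10 5 2 4)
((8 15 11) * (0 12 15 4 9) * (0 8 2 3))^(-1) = (0 3 2 11 15 12)(4 8 9) = [3, 1, 11, 2, 8, 5, 6, 7, 9, 4, 10, 15, 0, 13, 14, 12]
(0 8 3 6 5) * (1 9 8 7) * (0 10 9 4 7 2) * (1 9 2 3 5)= (0 3 6 1 4 7 9 8 5 10 2)= [3, 4, 0, 6, 7, 10, 1, 9, 5, 8, 2]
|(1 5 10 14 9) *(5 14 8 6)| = |(1 14 9)(5 10 8 6)| = 12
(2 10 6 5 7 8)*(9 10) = (2 9 10 6 5 7 8) = [0, 1, 9, 3, 4, 7, 5, 8, 2, 10, 6]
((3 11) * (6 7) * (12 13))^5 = (3 11)(6 7)(12 13) = [0, 1, 2, 11, 4, 5, 7, 6, 8, 9, 10, 3, 13, 12]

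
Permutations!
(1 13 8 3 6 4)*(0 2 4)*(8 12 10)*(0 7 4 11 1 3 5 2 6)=(0 6 7 4 3)(1 13 12 10 8 5 2 11)=[6, 13, 11, 0, 3, 2, 7, 4, 5, 9, 8, 1, 10, 12]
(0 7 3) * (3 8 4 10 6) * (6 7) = [6, 1, 2, 0, 10, 5, 3, 8, 4, 9, 7] = (0 6 3)(4 10 7 8)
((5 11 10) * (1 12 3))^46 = (1 12 3)(5 11 10) = [0, 12, 2, 1, 4, 11, 6, 7, 8, 9, 5, 10, 3]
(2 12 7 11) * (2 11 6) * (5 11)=(2 12 7 6)(5 11)=[0, 1, 12, 3, 4, 11, 2, 6, 8, 9, 10, 5, 7]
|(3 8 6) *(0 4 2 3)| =|(0 4 2 3 8 6)| =6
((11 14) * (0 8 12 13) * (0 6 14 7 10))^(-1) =(0 10 7 11 14 6 13 12 8) =[10, 1, 2, 3, 4, 5, 13, 11, 0, 9, 7, 14, 8, 12, 6]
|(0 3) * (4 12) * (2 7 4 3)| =6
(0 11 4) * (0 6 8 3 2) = (0 11 4 6 8 3 2) = [11, 1, 0, 2, 6, 5, 8, 7, 3, 9, 10, 4]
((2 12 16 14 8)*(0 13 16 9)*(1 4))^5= (0 2 16 9 8 13 12 14)(1 4)= [2, 4, 16, 3, 1, 5, 6, 7, 13, 8, 10, 11, 14, 12, 0, 15, 9]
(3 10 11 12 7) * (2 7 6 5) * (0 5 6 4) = (0 5 2 7 3 10 11 12 4) = [5, 1, 7, 10, 0, 2, 6, 3, 8, 9, 11, 12, 4]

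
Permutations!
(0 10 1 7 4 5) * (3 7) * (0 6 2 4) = (0 10 1 3 7)(2 4 5 6) = [10, 3, 4, 7, 5, 6, 2, 0, 8, 9, 1]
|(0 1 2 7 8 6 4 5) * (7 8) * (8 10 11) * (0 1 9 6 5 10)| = 10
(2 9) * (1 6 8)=(1 6 8)(2 9)=[0, 6, 9, 3, 4, 5, 8, 7, 1, 2]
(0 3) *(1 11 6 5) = (0 3)(1 11 6 5) = [3, 11, 2, 0, 4, 1, 5, 7, 8, 9, 10, 6]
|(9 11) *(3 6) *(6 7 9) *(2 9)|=|(2 9 11 6 3 7)|=6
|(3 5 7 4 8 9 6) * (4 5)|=10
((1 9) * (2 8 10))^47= (1 9)(2 10 8)= [0, 9, 10, 3, 4, 5, 6, 7, 2, 1, 8]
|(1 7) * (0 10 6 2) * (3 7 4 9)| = |(0 10 6 2)(1 4 9 3 7)| = 20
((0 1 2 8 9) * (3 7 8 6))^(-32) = (9) = [0, 1, 2, 3, 4, 5, 6, 7, 8, 9]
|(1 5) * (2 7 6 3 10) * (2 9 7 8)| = |(1 5)(2 8)(3 10 9 7 6)| = 10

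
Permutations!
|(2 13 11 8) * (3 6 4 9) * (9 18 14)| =12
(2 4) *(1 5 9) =(1 5 9)(2 4) =[0, 5, 4, 3, 2, 9, 6, 7, 8, 1]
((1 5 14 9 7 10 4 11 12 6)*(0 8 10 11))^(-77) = (0 4 10 8)(1 9 12 5 7 6 14 11) = [4, 9, 2, 3, 10, 7, 14, 6, 0, 12, 8, 1, 5, 13, 11]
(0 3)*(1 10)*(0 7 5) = (0 3 7 5)(1 10) = [3, 10, 2, 7, 4, 0, 6, 5, 8, 9, 1]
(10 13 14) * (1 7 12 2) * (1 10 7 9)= (1 9)(2 10 13 14 7 12)= [0, 9, 10, 3, 4, 5, 6, 12, 8, 1, 13, 11, 2, 14, 7]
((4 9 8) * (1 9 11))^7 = [0, 8, 2, 3, 1, 5, 6, 7, 11, 4, 10, 9] = (1 8 11 9 4)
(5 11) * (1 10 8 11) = (1 10 8 11 5) = [0, 10, 2, 3, 4, 1, 6, 7, 11, 9, 8, 5]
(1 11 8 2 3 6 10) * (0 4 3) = [4, 11, 0, 6, 3, 5, 10, 7, 2, 9, 1, 8] = (0 4 3 6 10 1 11 8 2)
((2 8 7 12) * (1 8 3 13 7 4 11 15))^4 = (1 15 11 4 8)(2 12 7 13 3) = [0, 15, 12, 2, 8, 5, 6, 13, 1, 9, 10, 4, 7, 3, 14, 11]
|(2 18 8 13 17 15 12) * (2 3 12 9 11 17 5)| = |(2 18 8 13 5)(3 12)(9 11 17 15)| = 20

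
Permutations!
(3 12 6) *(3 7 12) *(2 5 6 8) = (2 5 6 7 12 8) = [0, 1, 5, 3, 4, 6, 7, 12, 2, 9, 10, 11, 8]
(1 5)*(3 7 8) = [0, 5, 2, 7, 4, 1, 6, 8, 3] = (1 5)(3 7 8)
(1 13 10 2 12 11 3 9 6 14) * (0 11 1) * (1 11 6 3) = (0 6 14)(1 13 10 2 12 11)(3 9) = [6, 13, 12, 9, 4, 5, 14, 7, 8, 3, 2, 1, 11, 10, 0]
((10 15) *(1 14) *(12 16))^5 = [0, 14, 2, 3, 4, 5, 6, 7, 8, 9, 15, 11, 16, 13, 1, 10, 12] = (1 14)(10 15)(12 16)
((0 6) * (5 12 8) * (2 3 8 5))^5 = (0 6)(2 8 3)(5 12) = [6, 1, 8, 2, 4, 12, 0, 7, 3, 9, 10, 11, 5]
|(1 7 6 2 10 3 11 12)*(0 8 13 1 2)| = |(0 8 13 1 7 6)(2 10 3 11 12)| = 30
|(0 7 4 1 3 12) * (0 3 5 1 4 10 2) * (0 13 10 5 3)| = 6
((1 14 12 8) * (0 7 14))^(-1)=(0 1 8 12 14 7)=[1, 8, 2, 3, 4, 5, 6, 0, 12, 9, 10, 11, 14, 13, 7]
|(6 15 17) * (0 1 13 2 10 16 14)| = |(0 1 13 2 10 16 14)(6 15 17)| = 21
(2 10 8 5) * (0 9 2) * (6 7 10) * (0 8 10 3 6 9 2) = (10)(0 2 9)(3 6 7)(5 8) = [2, 1, 9, 6, 4, 8, 7, 3, 5, 0, 10]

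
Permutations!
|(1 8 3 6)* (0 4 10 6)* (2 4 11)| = |(0 11 2 4 10 6 1 8 3)| = 9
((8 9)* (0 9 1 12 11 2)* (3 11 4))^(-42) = (0 1 3)(2 8 4)(9 12 11) = [1, 3, 8, 0, 2, 5, 6, 7, 4, 12, 10, 9, 11]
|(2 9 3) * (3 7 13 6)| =6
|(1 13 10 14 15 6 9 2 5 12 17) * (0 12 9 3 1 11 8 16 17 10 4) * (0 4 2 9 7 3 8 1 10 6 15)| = |(0 12 6 8 16 17 11 1 13 2 5 7 3 10 14)| = 15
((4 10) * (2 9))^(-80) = [0, 1, 2, 3, 4, 5, 6, 7, 8, 9, 10] = (10)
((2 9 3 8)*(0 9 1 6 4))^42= [3, 4, 6, 2, 9, 5, 0, 7, 1, 8]= (0 3 2 6)(1 4 9 8)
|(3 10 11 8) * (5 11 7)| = 6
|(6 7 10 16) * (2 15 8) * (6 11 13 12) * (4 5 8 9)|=|(2 15 9 4 5 8)(6 7 10 16 11 13 12)|=42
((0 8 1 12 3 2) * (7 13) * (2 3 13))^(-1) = [2, 8, 7, 3, 4, 5, 6, 13, 0, 9, 10, 11, 1, 12] = (0 2 7 13 12 1 8)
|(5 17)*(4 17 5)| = |(4 17)| = 2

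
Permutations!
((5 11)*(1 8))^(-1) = (1 8)(5 11) = [0, 8, 2, 3, 4, 11, 6, 7, 1, 9, 10, 5]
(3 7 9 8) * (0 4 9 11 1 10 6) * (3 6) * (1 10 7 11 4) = (0 1 7 4 9 8 6)(3 11 10) = [1, 7, 2, 11, 9, 5, 0, 4, 6, 8, 3, 10]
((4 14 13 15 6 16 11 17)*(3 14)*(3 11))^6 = [0, 1, 2, 3, 4, 5, 6, 7, 8, 9, 10, 11, 12, 13, 14, 15, 16, 17] = (17)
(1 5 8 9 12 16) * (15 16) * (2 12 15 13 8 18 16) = [0, 5, 12, 3, 4, 18, 6, 7, 9, 15, 10, 11, 13, 8, 14, 2, 1, 17, 16] = (1 5 18 16)(2 12 13 8 9 15)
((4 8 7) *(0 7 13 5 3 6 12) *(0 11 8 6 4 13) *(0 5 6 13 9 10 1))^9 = (0 1 10 9 7)(3 4 13 6 12 11 8 5) = [1, 10, 2, 4, 13, 3, 12, 0, 5, 7, 9, 8, 11, 6]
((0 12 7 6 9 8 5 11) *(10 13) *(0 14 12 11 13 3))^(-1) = (0 3 10 13 5 8 9 6 7 12 14 11) = [3, 1, 2, 10, 4, 8, 7, 12, 9, 6, 13, 0, 14, 5, 11]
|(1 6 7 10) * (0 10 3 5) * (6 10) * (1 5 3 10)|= 5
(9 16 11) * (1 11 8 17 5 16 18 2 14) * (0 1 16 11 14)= (0 1 14 16 8 17 5 11 9 18 2)= [1, 14, 0, 3, 4, 11, 6, 7, 17, 18, 10, 9, 12, 13, 16, 15, 8, 5, 2]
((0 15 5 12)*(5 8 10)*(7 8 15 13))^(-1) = (15)(0 12 5 10 8 7 13) = [12, 1, 2, 3, 4, 10, 6, 13, 7, 9, 8, 11, 5, 0, 14, 15]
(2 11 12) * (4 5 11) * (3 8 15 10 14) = (2 4 5 11 12)(3 8 15 10 14) = [0, 1, 4, 8, 5, 11, 6, 7, 15, 9, 14, 12, 2, 13, 3, 10]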